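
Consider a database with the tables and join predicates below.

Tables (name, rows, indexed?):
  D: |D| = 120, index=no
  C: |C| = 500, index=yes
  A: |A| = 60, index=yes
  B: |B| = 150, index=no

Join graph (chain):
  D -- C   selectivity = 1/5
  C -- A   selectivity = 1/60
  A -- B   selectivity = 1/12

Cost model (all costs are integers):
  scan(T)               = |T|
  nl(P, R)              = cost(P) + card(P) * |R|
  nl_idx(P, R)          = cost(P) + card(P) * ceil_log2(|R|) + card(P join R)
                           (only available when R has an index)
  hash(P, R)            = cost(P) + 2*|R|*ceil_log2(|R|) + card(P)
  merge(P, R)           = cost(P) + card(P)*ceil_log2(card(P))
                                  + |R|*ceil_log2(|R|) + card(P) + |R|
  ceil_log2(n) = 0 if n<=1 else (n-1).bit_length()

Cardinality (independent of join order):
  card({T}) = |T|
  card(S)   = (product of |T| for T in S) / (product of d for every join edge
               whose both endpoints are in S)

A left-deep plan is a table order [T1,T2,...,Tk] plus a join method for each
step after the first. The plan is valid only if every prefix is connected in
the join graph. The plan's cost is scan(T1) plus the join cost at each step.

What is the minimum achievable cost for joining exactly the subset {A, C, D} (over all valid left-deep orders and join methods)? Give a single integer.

3280

Selinger DP over subsets of {A,C,D}:
  {D}: scan cost=120, card=120
  {C}: scan cost=500, card=500
  {A}: scan cost=60, card=60
  {CD}: card=12000; try (D,hash)→2680, (C,merge)→6080, (D,merge)→6460, (C,hash)→9240, (C,nl_idx)→13200, (C,nl)→60120 …(+1); best=2680 via (D,hash)
  {AC}: card=500; try (C,nl_idx)→1100, (A,hash)→1720, (A,nl_idx)→4000, (C,merge)→5480, (A,merge)→5920, (C,hash)→9120 …(+2); best=1100 via (C,nl_idx)
  {ACD}: card=12000; try (D,hash)→3280, (D,merge)→7060, (A,hash)→15400, (D,nl)→61100, (A,nl_idx)→86680, (A,merge)→183100 …(+1); best=3280 via (D,hash)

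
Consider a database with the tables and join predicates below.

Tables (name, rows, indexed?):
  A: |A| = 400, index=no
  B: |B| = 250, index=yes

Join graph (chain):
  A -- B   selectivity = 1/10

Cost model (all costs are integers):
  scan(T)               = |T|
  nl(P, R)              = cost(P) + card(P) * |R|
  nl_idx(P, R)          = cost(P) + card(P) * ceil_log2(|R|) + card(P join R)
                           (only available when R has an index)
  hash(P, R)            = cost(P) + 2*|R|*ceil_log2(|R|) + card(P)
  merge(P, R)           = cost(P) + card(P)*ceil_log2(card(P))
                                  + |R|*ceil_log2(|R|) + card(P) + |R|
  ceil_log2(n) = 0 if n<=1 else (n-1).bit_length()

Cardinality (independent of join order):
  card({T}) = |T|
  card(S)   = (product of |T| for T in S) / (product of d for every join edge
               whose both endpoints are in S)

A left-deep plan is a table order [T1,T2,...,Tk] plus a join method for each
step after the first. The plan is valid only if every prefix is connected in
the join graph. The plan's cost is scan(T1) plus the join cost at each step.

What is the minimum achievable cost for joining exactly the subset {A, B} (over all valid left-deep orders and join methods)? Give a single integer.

Selinger DP over subsets of {A,B}:
  {A}: scan cost=400, card=400
  {B}: scan cost=250, card=250
  {AB}: card=10000; try (B,hash)→4800, (A,merge)→6500, (B,merge)→6650, (A,hash)→7700, (B,nl_idx)→13600, (A,nl)→100250 …(+1); best=4800 via (B,hash)

4800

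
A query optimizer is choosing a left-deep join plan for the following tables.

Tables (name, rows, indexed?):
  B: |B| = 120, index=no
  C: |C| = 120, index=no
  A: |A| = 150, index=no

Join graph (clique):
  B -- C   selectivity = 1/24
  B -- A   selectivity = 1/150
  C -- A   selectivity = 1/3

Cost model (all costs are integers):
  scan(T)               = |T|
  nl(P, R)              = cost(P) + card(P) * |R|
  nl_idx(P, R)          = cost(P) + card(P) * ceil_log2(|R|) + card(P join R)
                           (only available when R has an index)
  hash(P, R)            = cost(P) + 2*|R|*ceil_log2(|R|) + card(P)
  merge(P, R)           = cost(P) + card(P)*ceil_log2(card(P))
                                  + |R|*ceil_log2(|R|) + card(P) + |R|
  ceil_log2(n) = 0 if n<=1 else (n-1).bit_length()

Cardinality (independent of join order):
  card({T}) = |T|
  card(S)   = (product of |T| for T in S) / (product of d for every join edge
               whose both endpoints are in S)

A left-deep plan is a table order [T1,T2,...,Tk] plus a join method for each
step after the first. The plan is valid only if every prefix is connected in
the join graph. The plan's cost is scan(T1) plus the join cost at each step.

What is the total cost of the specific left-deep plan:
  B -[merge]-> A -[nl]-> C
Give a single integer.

step 1: scan B: cost=120, card=120
step 2: join A via merge
    card(P join A) = 120*150/(150) = 120
    cost = 120 + 120*7 + 150*8 + 120 + 150 = 2430
step 3: join C via nl
    card(P join C) = 120*120/(24*3) = 200
    cost = 2430 + 120*120 = 16830

16830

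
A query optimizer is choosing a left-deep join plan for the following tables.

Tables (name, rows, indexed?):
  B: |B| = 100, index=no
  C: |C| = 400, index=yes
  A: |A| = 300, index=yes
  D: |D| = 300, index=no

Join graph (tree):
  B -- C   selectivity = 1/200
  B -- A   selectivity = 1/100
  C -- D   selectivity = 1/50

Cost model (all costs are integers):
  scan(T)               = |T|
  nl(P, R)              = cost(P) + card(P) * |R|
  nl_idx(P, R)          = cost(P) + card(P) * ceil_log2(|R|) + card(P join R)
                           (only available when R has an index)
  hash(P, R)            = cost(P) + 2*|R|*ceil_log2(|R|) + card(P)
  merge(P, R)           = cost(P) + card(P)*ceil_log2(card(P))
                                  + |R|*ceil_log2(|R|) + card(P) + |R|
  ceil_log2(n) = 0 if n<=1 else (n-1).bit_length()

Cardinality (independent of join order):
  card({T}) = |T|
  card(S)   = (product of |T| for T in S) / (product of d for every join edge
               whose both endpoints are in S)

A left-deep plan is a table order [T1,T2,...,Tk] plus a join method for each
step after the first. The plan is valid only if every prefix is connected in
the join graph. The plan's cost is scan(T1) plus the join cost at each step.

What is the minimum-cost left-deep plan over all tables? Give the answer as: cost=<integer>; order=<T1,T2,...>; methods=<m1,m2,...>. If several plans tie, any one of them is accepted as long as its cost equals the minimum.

Selinger DP (subsets sized 1..n):
  {B}: scan cost=100, card=100
  {C}: scan cost=400, card=400
  {A}: scan cost=300, card=300
  {D}: scan cost=300, card=300
  {BC}: card=200; try (C,nl_idx)→1200, (B,hash)→2200, (C,merge)→4900, (B,merge)→5200, (C,hash)→7400, (C,nl)→40100 …(+1); best=1200 via (C,nl_idx)
  {AB}: card=300; try (A,nl_idx)→1300, (B,hash)→2000, (A,merge)→3900, (B,merge)→4100, (A,hash)→5600, (A,nl)→30100 …(+1); best=1300 via (A,nl_idx)
  {CD}: card=2400; try (C,nl_idx)→5400, (D,hash)→6200, (C,merge)→7300, (D,merge)→7400, (C,hash)→7800, (C,nl)→120300 …(+1); best=5400 via (C,nl_idx)
  {ABC}: card=600; try (A,nl_idx)→3600, (C,nl_idx)→4600, (A,merge)→6000, (A,hash)→6800, (C,merge)→8300, (C,hash)→8800 …(+2); best=3600 via (A,nl_idx)
  {BCD}: card=1200; try (D,merge)→6000, (D,hash)→6800, (B,hash)→9200, (B,merge)→37400, (D,nl)→61200, (B,nl)→245400; best=6000 via (D,merge)
  {ABCD}: card=3600; try (D,hash)→9600, (A,hash)→12600, (D,merge)→13200, (A,nl_idx)→20400, (A,merge)→23400, (D,nl)→183600 …(+1); best=9600 via (D,hash)

cost=9600; order=B,C,A,D; methods=nl_idx,nl_idx,hash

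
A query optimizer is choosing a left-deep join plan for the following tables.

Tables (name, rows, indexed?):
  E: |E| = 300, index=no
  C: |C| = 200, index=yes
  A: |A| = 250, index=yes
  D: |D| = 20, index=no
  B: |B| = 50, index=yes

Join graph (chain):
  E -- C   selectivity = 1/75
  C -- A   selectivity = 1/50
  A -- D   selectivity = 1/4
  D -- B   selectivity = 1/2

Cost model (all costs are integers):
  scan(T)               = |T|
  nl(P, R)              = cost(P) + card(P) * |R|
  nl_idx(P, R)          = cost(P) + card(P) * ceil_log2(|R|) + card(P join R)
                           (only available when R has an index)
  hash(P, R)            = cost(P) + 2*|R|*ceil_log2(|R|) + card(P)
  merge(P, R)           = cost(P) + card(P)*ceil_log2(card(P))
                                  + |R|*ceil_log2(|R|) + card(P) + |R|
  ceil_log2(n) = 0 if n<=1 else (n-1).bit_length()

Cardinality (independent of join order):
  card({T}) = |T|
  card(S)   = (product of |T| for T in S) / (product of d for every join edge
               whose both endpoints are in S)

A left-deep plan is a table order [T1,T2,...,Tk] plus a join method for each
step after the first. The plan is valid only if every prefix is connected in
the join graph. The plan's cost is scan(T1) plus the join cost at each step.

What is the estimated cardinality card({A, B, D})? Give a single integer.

Tables in S: A(250), B(50), D(20)
Edges inside S: A-D(d=4), D-B(d=2)
numerator = 250 * 50 * 20 = 250000
denominator = 4 * 2 = 8
card(S) = 250000 / 8 = 31250

31250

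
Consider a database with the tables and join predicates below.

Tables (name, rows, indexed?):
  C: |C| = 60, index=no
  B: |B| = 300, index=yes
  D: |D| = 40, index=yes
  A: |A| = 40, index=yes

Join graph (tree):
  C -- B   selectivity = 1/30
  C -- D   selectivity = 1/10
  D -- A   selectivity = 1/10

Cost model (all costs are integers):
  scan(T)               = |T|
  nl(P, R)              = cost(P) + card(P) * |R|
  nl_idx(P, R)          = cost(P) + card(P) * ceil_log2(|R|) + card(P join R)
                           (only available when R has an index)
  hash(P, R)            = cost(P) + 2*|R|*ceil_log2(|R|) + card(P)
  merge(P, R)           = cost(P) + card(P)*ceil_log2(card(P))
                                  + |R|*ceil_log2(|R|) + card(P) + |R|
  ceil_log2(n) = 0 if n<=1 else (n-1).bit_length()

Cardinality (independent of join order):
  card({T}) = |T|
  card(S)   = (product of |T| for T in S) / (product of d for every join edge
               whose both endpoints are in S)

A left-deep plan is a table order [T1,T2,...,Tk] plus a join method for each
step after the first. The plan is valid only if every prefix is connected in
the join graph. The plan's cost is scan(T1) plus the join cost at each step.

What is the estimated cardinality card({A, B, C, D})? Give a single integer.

Tables in S: A(40), B(300), C(60), D(40)
Edges inside S: C-B(d=30), C-D(d=10), D-A(d=10)
numerator = 40 * 300 * 60 * 40 = 28800000
denominator = 30 * 10 * 10 = 3000
card(S) = 28800000 / 3000 = 9600

9600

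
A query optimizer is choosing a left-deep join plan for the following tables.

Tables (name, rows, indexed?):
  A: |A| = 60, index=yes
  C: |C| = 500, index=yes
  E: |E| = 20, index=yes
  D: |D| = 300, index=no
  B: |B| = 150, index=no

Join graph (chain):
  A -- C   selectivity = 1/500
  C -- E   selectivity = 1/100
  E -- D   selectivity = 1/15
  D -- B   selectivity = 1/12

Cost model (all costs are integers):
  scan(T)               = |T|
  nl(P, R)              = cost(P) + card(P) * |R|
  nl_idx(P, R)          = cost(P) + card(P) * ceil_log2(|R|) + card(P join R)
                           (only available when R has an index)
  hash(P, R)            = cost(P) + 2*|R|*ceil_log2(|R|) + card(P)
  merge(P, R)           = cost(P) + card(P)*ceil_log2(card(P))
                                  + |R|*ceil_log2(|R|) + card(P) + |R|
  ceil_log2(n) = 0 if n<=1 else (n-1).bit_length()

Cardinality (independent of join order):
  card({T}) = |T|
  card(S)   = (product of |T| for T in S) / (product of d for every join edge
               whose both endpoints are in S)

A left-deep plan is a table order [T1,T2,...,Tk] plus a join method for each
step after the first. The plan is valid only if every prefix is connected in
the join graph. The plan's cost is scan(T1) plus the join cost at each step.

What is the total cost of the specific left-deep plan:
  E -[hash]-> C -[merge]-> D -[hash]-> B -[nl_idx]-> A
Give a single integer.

170240

step 1: scan E: cost=20, card=20
step 2: join C via hash
    card(P join C) = 20*500/(100) = 100
    cost = 20 + 2*500*9 + 20 = 9040
step 3: join D via merge
    card(P join D) = 100*300/(15) = 2000
    cost = 9040 + 100*7 + 300*9 + 100 + 300 = 12840
step 4: join B via hash
    card(P join B) = 2000*150/(12) = 25000
    cost = 12840 + 2*150*8 + 2000 = 17240
step 5: join A via nl_idx
    card(P join A) = 25000*60/(500) = 3000
    cost = 17240 + 25000*6 + 3000 = 170240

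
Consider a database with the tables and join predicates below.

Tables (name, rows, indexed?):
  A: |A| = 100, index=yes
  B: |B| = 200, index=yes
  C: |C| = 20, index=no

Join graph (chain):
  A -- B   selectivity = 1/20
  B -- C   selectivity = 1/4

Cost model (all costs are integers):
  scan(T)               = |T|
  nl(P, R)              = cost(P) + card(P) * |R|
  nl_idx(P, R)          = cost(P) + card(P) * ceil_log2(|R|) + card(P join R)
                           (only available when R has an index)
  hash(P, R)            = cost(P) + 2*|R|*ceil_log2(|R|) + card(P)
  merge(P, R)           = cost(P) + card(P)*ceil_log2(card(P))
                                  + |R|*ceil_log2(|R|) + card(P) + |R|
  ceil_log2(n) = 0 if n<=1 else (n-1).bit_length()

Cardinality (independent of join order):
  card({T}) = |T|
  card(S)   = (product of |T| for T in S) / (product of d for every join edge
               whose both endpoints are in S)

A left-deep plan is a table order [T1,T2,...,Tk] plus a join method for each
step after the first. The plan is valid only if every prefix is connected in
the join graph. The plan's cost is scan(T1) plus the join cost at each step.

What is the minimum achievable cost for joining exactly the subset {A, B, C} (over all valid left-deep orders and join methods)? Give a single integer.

Selinger DP over subsets of {A,B,C}:
  {A}: scan cost=100, card=100
  {B}: scan cost=200, card=200
  {C}: scan cost=20, card=20
  {AB}: card=1000; try (A,hash)→1800, (B,nl_idx)→1900, (A,nl_idx)→2600, (B,merge)→2700, (A,merge)→2800, (B,hash)→3400 …(+2); best=1800 via (A,hash)
  {BC}: card=1000; try (C,hash)→600, (B,nl_idx)→1180, (B,merge)→1940, (C,merge)→2120, (B,hash)→3240, (B,nl)→4020 …(+1); best=600 via (C,hash)
  {ABC}: card=5000; try (C,hash)→3000, (A,hash)→3000, (A,merge)→12400, (A,nl_idx)→12600, (C,merge)→12920, (C,nl)→21800 …(+1); best=3000 via (C,hash)

3000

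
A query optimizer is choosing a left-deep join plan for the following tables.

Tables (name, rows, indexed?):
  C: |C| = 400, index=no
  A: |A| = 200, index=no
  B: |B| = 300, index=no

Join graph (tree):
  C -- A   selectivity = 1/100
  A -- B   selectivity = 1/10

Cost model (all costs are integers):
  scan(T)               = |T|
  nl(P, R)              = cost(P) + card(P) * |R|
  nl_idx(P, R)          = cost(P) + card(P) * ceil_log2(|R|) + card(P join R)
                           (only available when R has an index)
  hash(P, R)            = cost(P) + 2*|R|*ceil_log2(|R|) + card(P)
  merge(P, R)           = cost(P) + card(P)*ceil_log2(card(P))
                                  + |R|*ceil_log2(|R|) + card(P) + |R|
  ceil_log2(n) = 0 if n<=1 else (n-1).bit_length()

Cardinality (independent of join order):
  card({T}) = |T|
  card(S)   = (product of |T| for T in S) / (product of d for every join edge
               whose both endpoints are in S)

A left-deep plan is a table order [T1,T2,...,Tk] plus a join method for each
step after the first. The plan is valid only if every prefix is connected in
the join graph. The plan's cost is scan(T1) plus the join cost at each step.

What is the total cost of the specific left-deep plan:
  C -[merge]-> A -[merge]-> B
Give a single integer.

18000

step 1: scan C: cost=400, card=400
step 2: join A via merge
    card(P join A) = 400*200/(100) = 800
    cost = 400 + 400*9 + 200*8 + 400 + 200 = 6200
step 3: join B via merge
    card(P join B) = 800*300/(10) = 24000
    cost = 6200 + 800*10 + 300*9 + 800 + 300 = 18000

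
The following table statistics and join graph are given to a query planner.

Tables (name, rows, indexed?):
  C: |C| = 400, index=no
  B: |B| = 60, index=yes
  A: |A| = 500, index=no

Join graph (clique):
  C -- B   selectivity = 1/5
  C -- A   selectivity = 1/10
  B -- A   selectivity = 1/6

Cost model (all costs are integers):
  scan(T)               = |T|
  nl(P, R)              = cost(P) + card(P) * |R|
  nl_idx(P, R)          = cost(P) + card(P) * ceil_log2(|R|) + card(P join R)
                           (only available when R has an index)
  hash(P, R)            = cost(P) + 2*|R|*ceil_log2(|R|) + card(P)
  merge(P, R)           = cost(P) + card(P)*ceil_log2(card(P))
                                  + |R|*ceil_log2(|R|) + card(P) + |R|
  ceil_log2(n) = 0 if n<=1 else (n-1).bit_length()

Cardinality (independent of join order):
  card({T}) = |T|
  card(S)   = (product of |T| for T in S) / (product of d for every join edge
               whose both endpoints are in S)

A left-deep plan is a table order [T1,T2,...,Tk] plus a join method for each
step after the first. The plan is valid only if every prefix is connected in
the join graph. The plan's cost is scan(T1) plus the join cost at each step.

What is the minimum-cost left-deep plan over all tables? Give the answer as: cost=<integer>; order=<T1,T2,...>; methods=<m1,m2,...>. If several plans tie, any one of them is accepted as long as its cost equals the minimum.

cost=13920; order=A,B,C; methods=hash,hash

Selinger DP (subsets sized 1..n):
  {C}: scan cost=400, card=400
  {B}: scan cost=60, card=60
  {A}: scan cost=500, card=500
  {BC}: card=4800; try (B,hash)→1520, (C,merge)→4480, (B,merge)→4820, (C,hash)→7320, (B,nl_idx)→7600, (C,nl)→24060 …(+1); best=1520 via (B,hash)
  {AC}: card=20000; try (C,hash)→8200, (A,merge)→9400, (C,merge)→9500, (A,hash)→9800, (A,nl)→200400, (C,nl)→200500; best=8200 via (C,hash)
  {AB}: card=5000; try (B,hash)→1720, (A,merge)→5480, (B,merge)→5920, (B,nl_idx)→8500, (A,hash)→9120, (A,nl)→30060 …(+1); best=1720 via (B,hash)
  {ABC}: card=40000; try (C,hash)→13920, (A,hash)→15320, (B,hash)→28920, (A,merge)→73720, (C,merge)→75720, (B,nl_idx)→168200 …(+4); best=13920 via (C,hash)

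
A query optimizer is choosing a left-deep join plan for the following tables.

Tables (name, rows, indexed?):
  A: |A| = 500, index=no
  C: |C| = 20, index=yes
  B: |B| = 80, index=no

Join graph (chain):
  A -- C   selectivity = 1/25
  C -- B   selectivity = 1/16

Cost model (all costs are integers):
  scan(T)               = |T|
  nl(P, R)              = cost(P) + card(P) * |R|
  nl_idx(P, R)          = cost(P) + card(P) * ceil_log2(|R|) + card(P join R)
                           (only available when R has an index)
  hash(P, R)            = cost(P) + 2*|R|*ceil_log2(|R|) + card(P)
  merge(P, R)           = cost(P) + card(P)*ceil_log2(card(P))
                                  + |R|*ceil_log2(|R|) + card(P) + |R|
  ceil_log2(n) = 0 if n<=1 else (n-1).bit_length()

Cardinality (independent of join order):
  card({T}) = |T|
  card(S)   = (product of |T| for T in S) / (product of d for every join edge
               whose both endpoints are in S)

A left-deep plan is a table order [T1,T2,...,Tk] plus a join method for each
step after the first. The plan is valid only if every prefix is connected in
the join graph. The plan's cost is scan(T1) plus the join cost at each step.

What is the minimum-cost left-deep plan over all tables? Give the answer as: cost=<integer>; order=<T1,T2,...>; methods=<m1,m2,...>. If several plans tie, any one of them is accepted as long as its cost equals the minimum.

Selinger DP (subsets sized 1..n):
  {A}: scan cost=500, card=500
  {C}: scan cost=20, card=20
  {B}: scan cost=80, card=80
  {AC}: card=400; try (C,hash)→1200, (C,nl_idx)→3400, (A,merge)→5140, (C,merge)→5620, (A,hash)→9040, (A,nl)→10020 …(+1); best=1200 via (C,hash)
  {BC}: card=100; try (C,hash)→360, (C,nl_idx)→580, (B,merge)→780, (C,merge)→840, (B,hash)→1160, (B,nl)→1620 …(+1); best=360 via (C,hash)
  {ABC}: card=2000; try (B,hash)→2720, (B,merge)→5840, (A,merge)→6160, (A,hash)→9460, (B,nl)→33200, (A,nl)→50360; best=2720 via (B,hash)

cost=2720; order=A,C,B; methods=hash,hash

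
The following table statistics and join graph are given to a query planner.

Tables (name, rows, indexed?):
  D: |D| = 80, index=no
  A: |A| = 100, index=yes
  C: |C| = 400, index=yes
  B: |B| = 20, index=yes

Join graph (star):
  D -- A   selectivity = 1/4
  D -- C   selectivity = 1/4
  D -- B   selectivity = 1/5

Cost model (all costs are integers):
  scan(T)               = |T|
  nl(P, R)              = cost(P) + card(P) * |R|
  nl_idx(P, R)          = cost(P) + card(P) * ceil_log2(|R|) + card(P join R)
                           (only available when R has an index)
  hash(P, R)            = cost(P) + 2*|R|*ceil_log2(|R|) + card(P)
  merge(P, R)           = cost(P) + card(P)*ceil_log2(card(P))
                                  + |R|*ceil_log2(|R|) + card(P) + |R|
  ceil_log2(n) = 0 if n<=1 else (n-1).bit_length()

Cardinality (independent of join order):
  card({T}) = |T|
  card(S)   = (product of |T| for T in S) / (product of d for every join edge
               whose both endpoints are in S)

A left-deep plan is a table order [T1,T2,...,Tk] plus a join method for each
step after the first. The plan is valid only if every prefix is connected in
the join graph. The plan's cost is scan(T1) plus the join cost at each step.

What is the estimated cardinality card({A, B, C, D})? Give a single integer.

Tables in S: A(100), B(20), C(400), D(80)
Edges inside S: D-A(d=4), D-C(d=4), D-B(d=5)
numerator = 100 * 20 * 400 * 80 = 64000000
denominator = 4 * 4 * 5 = 80
card(S) = 64000000 / 80 = 800000

800000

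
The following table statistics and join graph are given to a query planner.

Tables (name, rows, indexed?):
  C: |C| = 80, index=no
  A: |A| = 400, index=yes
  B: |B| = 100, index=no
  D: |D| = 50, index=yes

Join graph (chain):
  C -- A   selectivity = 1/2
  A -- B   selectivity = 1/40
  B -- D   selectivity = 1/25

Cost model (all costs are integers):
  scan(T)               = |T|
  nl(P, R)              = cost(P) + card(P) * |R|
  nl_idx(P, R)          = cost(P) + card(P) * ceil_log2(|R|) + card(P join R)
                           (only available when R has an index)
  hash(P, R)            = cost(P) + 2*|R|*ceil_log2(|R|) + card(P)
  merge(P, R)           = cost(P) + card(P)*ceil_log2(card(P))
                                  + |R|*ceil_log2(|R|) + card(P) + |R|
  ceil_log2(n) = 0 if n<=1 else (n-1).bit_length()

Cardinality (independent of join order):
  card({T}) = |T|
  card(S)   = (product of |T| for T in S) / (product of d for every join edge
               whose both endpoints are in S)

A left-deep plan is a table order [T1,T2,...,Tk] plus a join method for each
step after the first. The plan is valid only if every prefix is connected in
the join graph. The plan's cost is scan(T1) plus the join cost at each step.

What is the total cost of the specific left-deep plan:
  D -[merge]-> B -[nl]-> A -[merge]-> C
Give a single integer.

step 1: scan D: cost=50, card=50
step 2: join B via merge
    card(P join B) = 50*100/(25) = 200
    cost = 50 + 50*6 + 100*7 + 50 + 100 = 1200
step 3: join A via nl
    card(P join A) = 200*400/(40) = 2000
    cost = 1200 + 200*400 = 81200
step 4: join C via merge
    card(P join C) = 2000*80/(2) = 80000
    cost = 81200 + 2000*11 + 80*7 + 2000 + 80 = 105840

105840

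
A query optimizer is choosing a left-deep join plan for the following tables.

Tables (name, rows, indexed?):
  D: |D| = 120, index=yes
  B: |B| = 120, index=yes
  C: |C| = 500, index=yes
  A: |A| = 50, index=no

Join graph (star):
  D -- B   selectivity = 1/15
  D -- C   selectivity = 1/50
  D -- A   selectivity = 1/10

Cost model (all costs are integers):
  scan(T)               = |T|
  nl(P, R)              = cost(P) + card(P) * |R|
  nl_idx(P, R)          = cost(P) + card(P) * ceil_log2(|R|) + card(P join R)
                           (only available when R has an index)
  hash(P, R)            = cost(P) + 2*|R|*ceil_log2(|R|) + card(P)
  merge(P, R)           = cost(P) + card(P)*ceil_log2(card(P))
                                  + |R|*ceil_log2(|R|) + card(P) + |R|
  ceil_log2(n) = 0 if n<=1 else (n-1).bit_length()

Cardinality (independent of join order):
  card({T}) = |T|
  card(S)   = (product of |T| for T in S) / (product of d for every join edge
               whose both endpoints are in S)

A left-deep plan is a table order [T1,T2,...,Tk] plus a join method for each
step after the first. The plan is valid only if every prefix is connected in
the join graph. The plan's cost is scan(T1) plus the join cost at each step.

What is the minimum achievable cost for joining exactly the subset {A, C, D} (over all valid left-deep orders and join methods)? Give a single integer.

Selinger DP over subsets of {A,C,D}:
  {D}: scan cost=120, card=120
  {C}: scan cost=500, card=500
  {A}: scan cost=50, card=50
  {CD}: card=1200; try (C,nl_idx)→2400, (D,hash)→2680, (D,nl_idx)→5200, (C,merge)→6080, (D,merge)→6460, (C,hash)→9240 …(+2); best=2400 via (C,nl_idx)
  {AD}: card=600; try (A,hash)→840, (D,nl_idx)→1000, (D,merge)→1360, (A,merge)→1430, (D,hash)→1780, (D,nl)→6050 …(+1); best=840 via (A,hash)
  {ACD}: card=6000; try (A,hash)→4200, (C,hash)→10440, (C,nl_idx)→12240, (C,merge)→12440, (A,merge)→17150, (A,nl)→62400 …(+1); best=4200 via (A,hash)

4200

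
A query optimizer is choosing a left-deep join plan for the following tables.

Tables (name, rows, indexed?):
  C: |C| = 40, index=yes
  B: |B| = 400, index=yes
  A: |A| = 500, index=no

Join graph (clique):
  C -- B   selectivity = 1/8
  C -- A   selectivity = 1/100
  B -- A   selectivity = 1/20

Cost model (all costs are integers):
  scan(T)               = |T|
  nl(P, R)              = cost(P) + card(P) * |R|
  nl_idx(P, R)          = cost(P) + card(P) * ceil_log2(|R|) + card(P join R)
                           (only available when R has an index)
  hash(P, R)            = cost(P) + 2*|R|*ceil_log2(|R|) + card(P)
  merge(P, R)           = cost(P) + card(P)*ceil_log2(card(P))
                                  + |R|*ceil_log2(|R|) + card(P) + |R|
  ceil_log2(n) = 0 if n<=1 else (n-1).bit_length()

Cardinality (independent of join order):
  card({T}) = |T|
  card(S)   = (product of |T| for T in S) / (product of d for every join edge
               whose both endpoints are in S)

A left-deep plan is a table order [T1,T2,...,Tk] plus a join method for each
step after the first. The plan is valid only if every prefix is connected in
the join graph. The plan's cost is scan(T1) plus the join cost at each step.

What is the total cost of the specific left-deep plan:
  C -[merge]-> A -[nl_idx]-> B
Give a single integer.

step 1: scan C: cost=40, card=40
step 2: join A via merge
    card(P join A) = 40*500/(100) = 200
    cost = 40 + 40*6 + 500*9 + 40 + 500 = 5320
step 3: join B via nl_idx
    card(P join B) = 200*400/(8*20) = 500
    cost = 5320 + 200*9 + 500 = 7620

7620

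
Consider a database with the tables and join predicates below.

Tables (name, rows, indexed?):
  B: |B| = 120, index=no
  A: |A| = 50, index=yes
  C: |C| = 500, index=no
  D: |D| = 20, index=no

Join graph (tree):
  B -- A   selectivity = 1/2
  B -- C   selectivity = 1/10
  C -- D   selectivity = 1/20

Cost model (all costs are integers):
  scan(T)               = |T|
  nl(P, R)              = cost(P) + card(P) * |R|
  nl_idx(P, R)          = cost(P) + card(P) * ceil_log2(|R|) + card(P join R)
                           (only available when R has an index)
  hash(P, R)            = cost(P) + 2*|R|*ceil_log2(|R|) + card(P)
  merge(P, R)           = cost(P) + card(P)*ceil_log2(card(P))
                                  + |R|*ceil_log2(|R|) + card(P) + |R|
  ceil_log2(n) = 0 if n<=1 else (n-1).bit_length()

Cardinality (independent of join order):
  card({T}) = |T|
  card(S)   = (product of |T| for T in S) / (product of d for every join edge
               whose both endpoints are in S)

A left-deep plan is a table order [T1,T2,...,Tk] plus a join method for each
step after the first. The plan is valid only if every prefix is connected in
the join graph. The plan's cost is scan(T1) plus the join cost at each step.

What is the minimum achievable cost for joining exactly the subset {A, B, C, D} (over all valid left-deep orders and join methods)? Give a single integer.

9980

Selinger DP over subsets of {A,B,C,D}:
  {B}: scan cost=120, card=120
  {A}: scan cost=50, card=50
  {C}: scan cost=500, card=500
  {D}: scan cost=20, card=20
  {AB}: card=3000; try (A,hash)→840, (B,merge)→1360, (A,merge)→1430, (B,hash)→1780, (A,nl_idx)→3840, (B,nl)→6050 …(+1); best=840 via (A,hash)
  {BC}: card=6000; try (B,hash)→2680, (C,merge)→6080, (B,merge)→6460, (C,hash)→9240, (C,nl)→60120, (B,nl)→60500; best=2680 via (B,hash)
  {CD}: card=500; try (D,hash)→1200, (C,merge)→5140, (D,merge)→5620, (C,hash)→9040, (C,nl)→10020, (D,nl)→10500; best=1200 via (D,hash)
  {ABC}: card=150000; try (A,hash)→9280, (C,hash)→12840, (C,merge)→44840, (A,merge)→87030, (A,nl_idx)→188680, (A,nl)→302680 …(+1); best=9280 via (A,hash)
  {BCD}: card=6000; try (B,hash)→3380, (B,merge)→7160, (D,hash)→8880, (B,nl)→61200, (D,merge)→86800, (D,nl)→122680; best=3380 via (B,hash)
  {ABCD}: card=150000; try (A,hash)→9980, (A,merge)→87730, (D,hash)→159480, (A,nl_idx)→189380, (A,nl)→303380, (D,merge)→2859400 …(+1); best=9980 via (A,hash)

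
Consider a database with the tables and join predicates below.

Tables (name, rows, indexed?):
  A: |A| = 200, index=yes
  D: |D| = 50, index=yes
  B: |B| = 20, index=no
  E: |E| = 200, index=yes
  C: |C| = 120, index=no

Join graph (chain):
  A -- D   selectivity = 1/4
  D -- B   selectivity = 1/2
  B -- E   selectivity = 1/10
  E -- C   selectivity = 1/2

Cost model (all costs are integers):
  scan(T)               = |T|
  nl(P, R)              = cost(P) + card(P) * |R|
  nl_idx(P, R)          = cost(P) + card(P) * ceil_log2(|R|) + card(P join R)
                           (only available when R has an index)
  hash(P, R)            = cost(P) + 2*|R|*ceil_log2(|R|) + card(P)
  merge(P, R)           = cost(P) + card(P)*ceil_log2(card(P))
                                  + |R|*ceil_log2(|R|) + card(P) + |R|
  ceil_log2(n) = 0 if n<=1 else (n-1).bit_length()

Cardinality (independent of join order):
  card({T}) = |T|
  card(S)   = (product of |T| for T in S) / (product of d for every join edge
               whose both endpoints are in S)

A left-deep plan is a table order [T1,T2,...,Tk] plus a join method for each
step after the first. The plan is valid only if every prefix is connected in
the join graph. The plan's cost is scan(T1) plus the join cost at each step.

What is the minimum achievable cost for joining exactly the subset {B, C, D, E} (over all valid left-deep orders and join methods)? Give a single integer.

Selinger DP over subsets of {B,C,D,E}:
  {D}: scan cost=50, card=50
  {B}: scan cost=20, card=20
  {E}: scan cost=200, card=200
  {C}: scan cost=120, card=120
  {BD}: card=500; try (B,hash)→300, (D,merge)→490, (B,merge)→520, (D,hash)→640, (D,nl_idx)→640, (D,nl)→1020 …(+1); best=300 via (B,hash)
  {BE}: card=400; try (E,nl_idx)→580, (B,hash)→600, (E,merge)→1940, (B,merge)→2120, (E,hash)→3240, (E,nl)→4020 …(+1); best=580 via (E,nl_idx)
  {CE}: card=12000; try (C,hash)→2080, (E,merge)→2880, (C,merge)→2960, (E,hash)→3440, (E,nl_idx)→13080, (E,nl)→24120 …(+1); best=2080 via (C,hash)
  {BDE}: card=10000; try (D,hash)→1580, (E,hash)→4000, (D,merge)→4930, (E,merge)→7100, (D,nl_idx)→12980, (E,nl_idx)→14300 …(+2); best=1580 via (D,hash)
  {BCE}: card=24000; try (C,hash)→2660, (C,merge)→5540, (B,hash)→14280, (C,nl)→48580, (B,merge)→182200, (B,nl)→242080; best=2660 via (C,hash)
  {BCDE}: card=600000; try (C,hash)→13260, (D,hash)→27260, (C,merge)→152540, (D,merge)→387010, (D,nl_idx)→746660, (C,nl)→1201580 …(+1); best=13260 via (C,hash)

13260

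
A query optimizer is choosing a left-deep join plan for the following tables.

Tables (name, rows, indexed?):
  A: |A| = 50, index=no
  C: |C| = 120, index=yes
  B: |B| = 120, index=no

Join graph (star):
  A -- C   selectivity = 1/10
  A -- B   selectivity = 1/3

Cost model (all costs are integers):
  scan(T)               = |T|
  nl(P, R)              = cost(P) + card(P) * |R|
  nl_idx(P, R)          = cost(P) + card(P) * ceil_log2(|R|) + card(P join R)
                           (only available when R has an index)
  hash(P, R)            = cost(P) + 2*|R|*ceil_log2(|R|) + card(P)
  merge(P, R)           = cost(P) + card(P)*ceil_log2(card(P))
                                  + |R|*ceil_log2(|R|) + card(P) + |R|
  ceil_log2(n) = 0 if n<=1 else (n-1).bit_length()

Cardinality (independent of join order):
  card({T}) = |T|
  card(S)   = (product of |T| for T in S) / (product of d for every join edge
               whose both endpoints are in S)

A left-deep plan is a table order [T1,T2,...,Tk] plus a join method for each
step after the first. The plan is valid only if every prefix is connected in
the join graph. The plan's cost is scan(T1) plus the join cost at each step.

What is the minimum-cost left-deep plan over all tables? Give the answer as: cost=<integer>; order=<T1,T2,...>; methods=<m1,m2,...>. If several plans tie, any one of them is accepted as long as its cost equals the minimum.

cost=3120; order=C,A,B; methods=hash,hash

Selinger DP (subsets sized 1..n):
  {A}: scan cost=50, card=50
  {C}: scan cost=120, card=120
  {B}: scan cost=120, card=120
  {AC}: card=600; try (A,hash)→840, (C,nl_idx)→1000, (C,merge)→1360, (A,merge)→1430, (C,hash)→1780, (C,nl)→6050 …(+1); best=840 via (A,hash)
  {AB}: card=2000; try (A,hash)→840, (B,merge)→1360, (A,merge)→1430, (B,hash)→1780, (B,nl)→6050, (A,nl)→6120; best=840 via (A,hash)
  {ABC}: card=24000; try (B,hash)→3120, (C,hash)→4520, (B,merge)→8400, (C,merge)→25800, (C,nl_idx)→38840, (B,nl)→72840 …(+1); best=3120 via (B,hash)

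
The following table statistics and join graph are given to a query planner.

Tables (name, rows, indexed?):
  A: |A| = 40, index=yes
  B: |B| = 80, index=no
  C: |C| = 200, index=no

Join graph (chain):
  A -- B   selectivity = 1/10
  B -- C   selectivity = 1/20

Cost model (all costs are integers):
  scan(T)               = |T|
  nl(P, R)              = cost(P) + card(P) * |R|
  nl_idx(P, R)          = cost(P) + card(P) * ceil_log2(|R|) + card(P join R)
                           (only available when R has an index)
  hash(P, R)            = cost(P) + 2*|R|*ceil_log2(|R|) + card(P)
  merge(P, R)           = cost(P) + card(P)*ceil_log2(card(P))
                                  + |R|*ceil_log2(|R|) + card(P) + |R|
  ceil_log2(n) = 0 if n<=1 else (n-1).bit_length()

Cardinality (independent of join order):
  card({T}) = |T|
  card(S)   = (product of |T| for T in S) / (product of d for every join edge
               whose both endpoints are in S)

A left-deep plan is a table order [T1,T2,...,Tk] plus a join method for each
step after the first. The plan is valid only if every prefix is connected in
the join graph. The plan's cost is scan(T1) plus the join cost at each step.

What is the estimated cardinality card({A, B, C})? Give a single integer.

3200

Tables in S: A(40), B(80), C(200)
Edges inside S: A-B(d=10), B-C(d=20)
numerator = 40 * 80 * 200 = 640000
denominator = 10 * 20 = 200
card(S) = 640000 / 200 = 3200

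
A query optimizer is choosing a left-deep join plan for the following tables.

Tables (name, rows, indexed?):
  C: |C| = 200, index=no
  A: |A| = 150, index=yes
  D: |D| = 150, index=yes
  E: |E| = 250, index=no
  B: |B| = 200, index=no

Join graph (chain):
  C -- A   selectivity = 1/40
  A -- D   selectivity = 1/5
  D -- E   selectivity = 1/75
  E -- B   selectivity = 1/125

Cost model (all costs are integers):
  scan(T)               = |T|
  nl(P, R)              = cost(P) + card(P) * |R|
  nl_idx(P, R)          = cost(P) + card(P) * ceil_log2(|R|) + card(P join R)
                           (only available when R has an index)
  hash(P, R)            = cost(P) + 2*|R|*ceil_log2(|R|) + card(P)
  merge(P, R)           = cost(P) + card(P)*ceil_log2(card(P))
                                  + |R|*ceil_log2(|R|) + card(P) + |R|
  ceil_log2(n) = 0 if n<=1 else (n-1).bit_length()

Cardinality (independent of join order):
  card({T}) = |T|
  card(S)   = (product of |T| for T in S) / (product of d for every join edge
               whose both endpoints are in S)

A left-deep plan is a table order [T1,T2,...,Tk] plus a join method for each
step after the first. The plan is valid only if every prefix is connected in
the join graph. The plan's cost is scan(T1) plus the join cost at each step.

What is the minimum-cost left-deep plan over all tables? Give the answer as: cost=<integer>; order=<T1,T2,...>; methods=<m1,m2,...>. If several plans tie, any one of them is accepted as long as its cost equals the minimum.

Selinger DP (subsets sized 1..n):
  {C}: scan cost=200, card=200
  {A}: scan cost=150, card=150
  {D}: scan cost=150, card=150
  {E}: scan cost=250, card=250
  {B}: scan cost=200, card=200
  {AC}: card=750; try (A,nl_idx)→2550, (A,hash)→2800, (C,merge)→3300, (A,merge)→3350, (C,hash)→3500, (C,nl)→30150 …(+1); best=2550 via (A,nl_idx)
  {AD}: card=4500; try (D,hash)→2700, (A,hash)→2700, (D,merge)→2850, (A,merge)→2850, (D,nl_idx)→5850, (A,nl_idx)→5850 …(+2); best=2700 via (D,hash)
  {DE}: card=500; try (D,nl_idx)→2750, (D,hash)→2900, (E,merge)→3750, (D,merge)→3850, (E,hash)→4300, (E,nl)→37650 …(+1); best=2750 via (D,nl_idx)
  {BE}: card=400; try (B,hash)→3700, (E,merge)→4250, (B,merge)→4300, (E,hash)→4400, (E,nl)→50200, (B,nl)→50250; best=3700 via (B,hash)
  {ACD}: card=22500; try (D,hash)→5700, (C,hash)→10400, (D,merge)→12150, (D,nl_idx)→31050, (C,merge)→67500, (D,nl)→115050 …(+1); best=5700 via (D,hash)
  {ADE}: card=15000; try (A,hash)→5650, (A,merge)→9100, (E,hash)→11200, (A,nl_idx)→21750, (E,merge)→67950, (A,nl)→77750 …(+1); best=5650 via (A,hash)
  {BDE}: card=800; try (B,hash)→6450, (D,hash)→6500, (D,nl_idx)→7700, (D,merge)→9050, (B,merge)→9550, (D,nl)→63700 …(+1); best=6450 via (B,hash)
  {ACDE}: card=75000; try (C,hash)→23850, (E,hash)→32200, (C,merge)→232450, (E,merge)→367950, (C,nl)→3005650, (E,nl)→5630700; best=23850 via (C,hash)
  {ABDE}: card=24000; try (A,hash)→9650, (A,merge)→16600, (B,hash)→23850, (A,nl_idx)→36850, (A,nl)→126450, (B,merge)→232450 …(+1); best=9650 via (A,hash)
  {ABCDE}: card=120000; try (C,hash)→36850, (B,hash)→102050, (C,merge)→395450, (B,merge)→1375650, (C,nl)→4809650, (B,nl)→15023850; best=36850 via (C,hash)

cost=36850; order=E,D,B,A,C; methods=nl_idx,hash,hash,hash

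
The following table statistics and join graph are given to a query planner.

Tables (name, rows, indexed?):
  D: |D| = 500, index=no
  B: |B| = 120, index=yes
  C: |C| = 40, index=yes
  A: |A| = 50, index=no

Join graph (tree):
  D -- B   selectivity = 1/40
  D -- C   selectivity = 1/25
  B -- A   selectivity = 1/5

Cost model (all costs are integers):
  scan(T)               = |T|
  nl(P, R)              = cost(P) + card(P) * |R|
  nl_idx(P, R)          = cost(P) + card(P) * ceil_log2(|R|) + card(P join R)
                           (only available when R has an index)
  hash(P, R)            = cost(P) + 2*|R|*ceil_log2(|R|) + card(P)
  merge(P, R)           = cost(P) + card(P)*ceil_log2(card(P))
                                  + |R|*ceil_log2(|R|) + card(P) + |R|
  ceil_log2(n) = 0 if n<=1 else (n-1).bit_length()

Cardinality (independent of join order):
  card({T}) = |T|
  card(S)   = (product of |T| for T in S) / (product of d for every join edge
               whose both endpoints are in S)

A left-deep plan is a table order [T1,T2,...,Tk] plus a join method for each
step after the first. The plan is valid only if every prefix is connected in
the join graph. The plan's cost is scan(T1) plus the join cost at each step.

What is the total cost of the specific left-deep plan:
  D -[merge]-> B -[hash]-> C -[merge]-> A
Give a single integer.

39990

step 1: scan D: cost=500, card=500
step 2: join B via merge
    card(P join B) = 500*120/(40) = 1500
    cost = 500 + 500*9 + 120*7 + 500 + 120 = 6460
step 3: join C via hash
    card(P join C) = 1500*40/(25) = 2400
    cost = 6460 + 2*40*6 + 1500 = 8440
step 4: join A via merge
    card(P join A) = 2400*50/(5) = 24000
    cost = 8440 + 2400*12 + 50*6 + 2400 + 50 = 39990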